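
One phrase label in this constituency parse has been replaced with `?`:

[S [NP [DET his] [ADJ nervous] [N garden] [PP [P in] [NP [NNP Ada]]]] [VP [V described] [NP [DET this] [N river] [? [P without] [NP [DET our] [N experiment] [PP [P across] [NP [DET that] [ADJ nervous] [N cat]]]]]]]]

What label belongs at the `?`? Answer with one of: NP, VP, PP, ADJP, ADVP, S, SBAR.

PP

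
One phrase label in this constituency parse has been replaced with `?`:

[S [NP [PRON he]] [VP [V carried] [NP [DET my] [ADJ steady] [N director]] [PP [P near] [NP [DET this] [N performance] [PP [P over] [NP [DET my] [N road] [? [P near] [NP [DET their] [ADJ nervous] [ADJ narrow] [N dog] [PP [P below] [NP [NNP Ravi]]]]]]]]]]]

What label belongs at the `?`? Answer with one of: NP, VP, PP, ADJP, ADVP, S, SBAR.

PP

Looking at what the `?` directly dominates — P 'near', NP — this is a prepositional phrase (PP).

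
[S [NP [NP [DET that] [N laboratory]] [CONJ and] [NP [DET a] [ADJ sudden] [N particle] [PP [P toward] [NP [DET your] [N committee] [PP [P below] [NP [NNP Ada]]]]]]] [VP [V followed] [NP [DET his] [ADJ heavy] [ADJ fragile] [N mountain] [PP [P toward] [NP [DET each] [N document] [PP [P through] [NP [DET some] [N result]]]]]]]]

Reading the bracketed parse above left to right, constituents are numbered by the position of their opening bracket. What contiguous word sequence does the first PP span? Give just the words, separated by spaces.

toward your committee below Ada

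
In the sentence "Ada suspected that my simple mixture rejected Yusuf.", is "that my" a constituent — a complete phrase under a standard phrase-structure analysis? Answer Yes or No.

No

The smallest constituent containing the whole sequence is the subordinate clause [SBAR that my simple mixture rejected Yusuf], but the sequence is only part of it — it straddles the boundary between complementizer "that" and clause "my simple mixture rejected Yusuf".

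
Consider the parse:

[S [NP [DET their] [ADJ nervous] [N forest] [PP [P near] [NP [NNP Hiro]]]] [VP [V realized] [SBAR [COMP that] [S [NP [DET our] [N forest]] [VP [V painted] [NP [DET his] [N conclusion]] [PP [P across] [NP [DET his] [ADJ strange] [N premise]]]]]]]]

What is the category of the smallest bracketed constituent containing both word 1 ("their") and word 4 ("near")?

Word 1 lies under S → NP → DET; word 4 lies under S → NP → PP → P. The lowest shared node is the NP.

NP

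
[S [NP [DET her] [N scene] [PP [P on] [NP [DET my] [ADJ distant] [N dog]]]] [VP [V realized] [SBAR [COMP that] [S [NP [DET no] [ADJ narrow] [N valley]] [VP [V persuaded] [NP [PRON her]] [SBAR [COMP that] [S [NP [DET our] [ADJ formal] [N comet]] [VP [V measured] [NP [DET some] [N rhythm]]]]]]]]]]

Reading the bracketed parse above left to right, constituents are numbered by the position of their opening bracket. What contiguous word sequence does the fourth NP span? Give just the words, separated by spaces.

Opening `[NP` markers occur at word positions 1, 4, 9, 13, 15, 19; the fourth of these opens the constituent [NP her].

her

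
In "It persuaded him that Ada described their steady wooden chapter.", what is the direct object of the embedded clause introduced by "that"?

their steady wooden chapter

"described" heads the VP of the embedded clause introduced by "that", and "their steady wooden chapter" is its direct object.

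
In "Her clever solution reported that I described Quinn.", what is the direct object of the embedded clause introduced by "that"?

Quinn

The verb of the embedded clause introduced by "that" is "described"; its direct object is the NP "Quinn".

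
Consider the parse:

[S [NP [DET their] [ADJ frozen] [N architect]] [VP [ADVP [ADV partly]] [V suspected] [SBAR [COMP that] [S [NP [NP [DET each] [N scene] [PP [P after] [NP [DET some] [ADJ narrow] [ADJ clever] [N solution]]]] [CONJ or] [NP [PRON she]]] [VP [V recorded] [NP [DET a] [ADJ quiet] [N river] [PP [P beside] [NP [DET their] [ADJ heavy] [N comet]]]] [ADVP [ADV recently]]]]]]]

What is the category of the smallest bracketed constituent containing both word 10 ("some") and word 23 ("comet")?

Word 10 lies under S → VP → SBAR → S → NP → NP → PP → NP → DET; word 23 lies under S → VP → SBAR → S → VP → NP → PP → NP → N. The lowest shared node is the S.

S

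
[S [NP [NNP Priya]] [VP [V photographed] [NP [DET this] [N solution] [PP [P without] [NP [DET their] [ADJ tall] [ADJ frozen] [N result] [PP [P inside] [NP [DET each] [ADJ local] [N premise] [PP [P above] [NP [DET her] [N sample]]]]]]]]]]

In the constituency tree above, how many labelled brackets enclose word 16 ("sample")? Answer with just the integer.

The word sits inside N, which is inside NP, inside PP, inside NP, inside PP, inside NP, inside PP, inside NP, inside VP, inside S — 10 brackets in all.

10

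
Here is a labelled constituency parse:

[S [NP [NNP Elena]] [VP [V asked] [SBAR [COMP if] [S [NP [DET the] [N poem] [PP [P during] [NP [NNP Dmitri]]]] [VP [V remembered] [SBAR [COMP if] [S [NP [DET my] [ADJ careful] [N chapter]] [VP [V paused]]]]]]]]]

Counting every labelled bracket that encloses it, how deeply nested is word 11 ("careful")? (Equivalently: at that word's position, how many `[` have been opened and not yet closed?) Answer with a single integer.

9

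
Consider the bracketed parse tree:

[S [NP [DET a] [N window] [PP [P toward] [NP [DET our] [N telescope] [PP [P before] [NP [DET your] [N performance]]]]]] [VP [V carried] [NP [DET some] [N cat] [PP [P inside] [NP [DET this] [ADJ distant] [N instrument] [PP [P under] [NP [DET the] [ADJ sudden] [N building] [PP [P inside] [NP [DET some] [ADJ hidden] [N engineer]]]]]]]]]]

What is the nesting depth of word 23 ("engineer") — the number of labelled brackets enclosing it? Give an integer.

Path from the root down to the word: S → VP → NP → PP → NP → PP → NP → PP → NP → N. That is 10 enclosing brackets.

10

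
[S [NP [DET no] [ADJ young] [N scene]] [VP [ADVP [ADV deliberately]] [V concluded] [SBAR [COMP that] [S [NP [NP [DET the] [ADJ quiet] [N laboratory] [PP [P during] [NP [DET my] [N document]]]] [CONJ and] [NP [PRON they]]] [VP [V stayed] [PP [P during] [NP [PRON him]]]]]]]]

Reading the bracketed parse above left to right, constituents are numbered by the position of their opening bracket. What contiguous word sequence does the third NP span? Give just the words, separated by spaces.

Opening `[NP` markers occur at word positions 1, 7, 7, 11, 14, 17; the third of these opens the constituent [NP the quiet laboratory during my document].

the quiet laboratory during my document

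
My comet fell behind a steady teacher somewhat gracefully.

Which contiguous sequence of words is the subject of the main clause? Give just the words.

my comet

In the main clause the verb is "fell"; the NP preceding it, "my comet", is the subject.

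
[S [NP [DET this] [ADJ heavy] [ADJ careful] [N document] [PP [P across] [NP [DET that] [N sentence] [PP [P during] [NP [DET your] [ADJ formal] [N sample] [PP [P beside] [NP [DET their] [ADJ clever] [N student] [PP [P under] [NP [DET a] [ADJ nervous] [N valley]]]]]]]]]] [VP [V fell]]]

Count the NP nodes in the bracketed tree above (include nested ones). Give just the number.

Scanning left to right, an opening `[NP` appears at word positions 1, 6, 9, 13, 17 — 5 in total.

5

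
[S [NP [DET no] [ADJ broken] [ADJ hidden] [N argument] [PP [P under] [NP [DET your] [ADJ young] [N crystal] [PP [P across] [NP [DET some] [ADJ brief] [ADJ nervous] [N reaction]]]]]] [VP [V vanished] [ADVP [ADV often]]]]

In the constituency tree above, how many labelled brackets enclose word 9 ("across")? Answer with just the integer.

6

The word sits inside P, which is inside PP, inside NP, inside PP, inside NP, inside S — 6 brackets in all.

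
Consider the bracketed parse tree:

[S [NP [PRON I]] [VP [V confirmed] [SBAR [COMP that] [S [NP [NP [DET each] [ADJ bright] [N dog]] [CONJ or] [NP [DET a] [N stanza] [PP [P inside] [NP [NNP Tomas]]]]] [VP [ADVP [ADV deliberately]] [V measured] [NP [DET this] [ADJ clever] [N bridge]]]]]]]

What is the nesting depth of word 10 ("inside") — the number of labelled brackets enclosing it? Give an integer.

The word sits inside P, which is inside PP, inside NP, inside NP, inside S, inside SBAR, inside VP, inside S — 8 brackets in all.

8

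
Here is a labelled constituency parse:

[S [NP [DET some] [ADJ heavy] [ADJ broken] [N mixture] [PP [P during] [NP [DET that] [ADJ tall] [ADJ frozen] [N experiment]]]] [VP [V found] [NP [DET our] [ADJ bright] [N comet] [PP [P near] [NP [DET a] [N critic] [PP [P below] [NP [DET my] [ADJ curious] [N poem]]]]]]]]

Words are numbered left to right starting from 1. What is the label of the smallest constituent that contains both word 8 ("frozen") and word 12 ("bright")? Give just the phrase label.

S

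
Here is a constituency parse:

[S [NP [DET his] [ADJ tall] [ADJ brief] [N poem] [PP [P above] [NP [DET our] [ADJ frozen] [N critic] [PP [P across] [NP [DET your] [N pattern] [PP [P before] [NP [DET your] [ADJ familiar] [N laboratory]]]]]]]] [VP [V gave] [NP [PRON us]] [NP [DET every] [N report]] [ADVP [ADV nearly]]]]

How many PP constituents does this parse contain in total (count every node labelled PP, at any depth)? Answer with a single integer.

Listing each PP by its span: [PP above our frozen critic across your pattern before your familiar laboratory]; [PP across your pattern before your familiar laboratory]; [PP before your familiar laboratory] — that makes 3.

3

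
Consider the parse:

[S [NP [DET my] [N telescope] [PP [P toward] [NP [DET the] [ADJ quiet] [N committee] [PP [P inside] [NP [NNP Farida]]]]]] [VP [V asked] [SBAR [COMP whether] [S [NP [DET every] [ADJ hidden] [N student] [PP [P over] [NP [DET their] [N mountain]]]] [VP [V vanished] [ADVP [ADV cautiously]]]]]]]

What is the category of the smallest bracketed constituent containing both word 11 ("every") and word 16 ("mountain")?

NP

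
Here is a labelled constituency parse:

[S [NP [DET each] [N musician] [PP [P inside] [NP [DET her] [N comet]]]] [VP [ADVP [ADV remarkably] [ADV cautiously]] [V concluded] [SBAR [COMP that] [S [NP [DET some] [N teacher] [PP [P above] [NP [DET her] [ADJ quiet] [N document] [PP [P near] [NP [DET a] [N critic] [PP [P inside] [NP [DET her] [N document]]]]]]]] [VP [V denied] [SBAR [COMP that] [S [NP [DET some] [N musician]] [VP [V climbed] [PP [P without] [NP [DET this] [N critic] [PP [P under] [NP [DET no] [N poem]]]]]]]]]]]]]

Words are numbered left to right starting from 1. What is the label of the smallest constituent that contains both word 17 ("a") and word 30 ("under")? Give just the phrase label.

S

The smallest bracket enclosing both words is [S some teacher above her quiet document near a critic inside her document denied that some musician climbed without this critic under no poem], so the label is S.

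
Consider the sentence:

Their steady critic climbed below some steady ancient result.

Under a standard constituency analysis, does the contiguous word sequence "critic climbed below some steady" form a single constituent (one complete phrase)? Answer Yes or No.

No

The smallest constituent containing the whole sequence is the clause [S their steady critic climbed below some steady ancient result], but the sequence is only part of it — it straddles the boundary between noun phrase "their steady critic" and verb phrase "climbed below some steady ancient result".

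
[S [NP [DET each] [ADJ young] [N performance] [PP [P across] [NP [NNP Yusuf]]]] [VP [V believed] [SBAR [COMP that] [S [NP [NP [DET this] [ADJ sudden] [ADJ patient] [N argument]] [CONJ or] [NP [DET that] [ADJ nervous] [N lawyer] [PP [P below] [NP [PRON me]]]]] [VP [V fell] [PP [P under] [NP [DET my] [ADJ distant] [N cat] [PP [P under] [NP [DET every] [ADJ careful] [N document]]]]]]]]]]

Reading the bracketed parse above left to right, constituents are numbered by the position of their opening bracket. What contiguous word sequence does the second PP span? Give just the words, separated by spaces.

below me

In left-to-right order the PP constituents are "across Yusuf"; "below me"; "under my distant cat under every careful document"; "under every careful document". Number 2 is "below me".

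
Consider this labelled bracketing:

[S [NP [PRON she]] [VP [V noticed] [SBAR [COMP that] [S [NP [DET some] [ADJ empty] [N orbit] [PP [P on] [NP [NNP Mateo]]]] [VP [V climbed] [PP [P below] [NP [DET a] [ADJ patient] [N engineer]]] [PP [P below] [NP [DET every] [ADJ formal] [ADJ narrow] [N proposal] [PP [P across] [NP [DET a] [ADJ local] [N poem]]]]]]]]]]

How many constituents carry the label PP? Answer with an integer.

4

Scanning left to right, an opening `[PP` appears at word positions 7, 10, 14, 19 — 4 in total.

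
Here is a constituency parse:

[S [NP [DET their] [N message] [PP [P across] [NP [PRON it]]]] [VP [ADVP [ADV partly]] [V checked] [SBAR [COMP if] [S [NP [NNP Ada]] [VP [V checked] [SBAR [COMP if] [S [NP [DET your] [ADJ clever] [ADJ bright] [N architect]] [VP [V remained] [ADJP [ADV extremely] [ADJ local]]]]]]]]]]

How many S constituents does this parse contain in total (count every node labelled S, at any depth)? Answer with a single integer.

3

Listing each S by its span: [S their message across it partly checked if Ada checked if your clever bright architect remained extremely local]; [S Ada checked if your clever bright architect remained extremely local]; [S your clever bright architect remained extremely local] — that makes 3.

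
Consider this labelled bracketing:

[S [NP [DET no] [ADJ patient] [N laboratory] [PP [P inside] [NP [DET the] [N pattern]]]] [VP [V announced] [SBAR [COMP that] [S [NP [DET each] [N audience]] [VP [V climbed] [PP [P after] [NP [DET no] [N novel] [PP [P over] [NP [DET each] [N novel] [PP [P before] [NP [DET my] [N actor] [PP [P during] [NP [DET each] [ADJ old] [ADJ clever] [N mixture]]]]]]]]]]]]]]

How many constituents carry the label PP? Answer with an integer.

Scanning left to right, an opening `[PP` appears at word positions 4, 12, 15, 18, 21 — 5 in total.

5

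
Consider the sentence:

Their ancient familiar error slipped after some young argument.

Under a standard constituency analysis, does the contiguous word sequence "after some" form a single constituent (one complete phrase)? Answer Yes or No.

No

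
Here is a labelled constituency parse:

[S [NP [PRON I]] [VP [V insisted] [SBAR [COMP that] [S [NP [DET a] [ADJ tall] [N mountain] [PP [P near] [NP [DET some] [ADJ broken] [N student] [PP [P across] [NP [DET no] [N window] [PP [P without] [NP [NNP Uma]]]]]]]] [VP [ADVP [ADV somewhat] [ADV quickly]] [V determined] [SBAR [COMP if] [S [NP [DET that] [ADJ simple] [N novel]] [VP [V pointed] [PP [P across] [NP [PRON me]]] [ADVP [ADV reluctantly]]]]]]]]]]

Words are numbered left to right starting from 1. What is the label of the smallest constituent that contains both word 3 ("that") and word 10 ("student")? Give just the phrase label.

SBAR

Word 3 lies under S → VP → SBAR → COMP; word 10 lies under S → VP → SBAR → S → NP → PP → NP → N. The lowest shared node is the SBAR.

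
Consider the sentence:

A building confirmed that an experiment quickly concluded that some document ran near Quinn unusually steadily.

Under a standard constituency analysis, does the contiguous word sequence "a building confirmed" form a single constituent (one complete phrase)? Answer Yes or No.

No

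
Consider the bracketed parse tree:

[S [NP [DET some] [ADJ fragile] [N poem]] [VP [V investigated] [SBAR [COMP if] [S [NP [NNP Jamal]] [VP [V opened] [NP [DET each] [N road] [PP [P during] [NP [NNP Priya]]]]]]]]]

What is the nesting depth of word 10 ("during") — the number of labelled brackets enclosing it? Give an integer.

Path from the root down to the word: S → VP → SBAR → S → VP → NP → PP → P. That is 8 enclosing brackets.

8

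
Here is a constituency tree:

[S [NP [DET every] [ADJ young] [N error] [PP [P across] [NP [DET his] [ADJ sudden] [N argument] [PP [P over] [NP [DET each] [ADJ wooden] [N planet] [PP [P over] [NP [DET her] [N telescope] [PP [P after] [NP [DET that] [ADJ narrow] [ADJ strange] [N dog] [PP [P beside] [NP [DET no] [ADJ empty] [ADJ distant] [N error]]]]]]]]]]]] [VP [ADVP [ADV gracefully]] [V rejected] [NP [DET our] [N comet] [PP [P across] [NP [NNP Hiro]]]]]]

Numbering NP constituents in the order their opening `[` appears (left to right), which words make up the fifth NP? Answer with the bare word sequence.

that narrow strange dog beside no empty distant error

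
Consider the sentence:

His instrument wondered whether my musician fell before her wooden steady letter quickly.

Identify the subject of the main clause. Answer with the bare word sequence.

his instrument

In the main clause the verb is "wondered"; the NP preceding it, "his instrument", is the subject.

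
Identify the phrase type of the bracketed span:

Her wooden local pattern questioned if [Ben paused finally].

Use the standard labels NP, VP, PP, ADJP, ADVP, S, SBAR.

S

"paused" is the head of the bracketed span, so the span is a clause: S.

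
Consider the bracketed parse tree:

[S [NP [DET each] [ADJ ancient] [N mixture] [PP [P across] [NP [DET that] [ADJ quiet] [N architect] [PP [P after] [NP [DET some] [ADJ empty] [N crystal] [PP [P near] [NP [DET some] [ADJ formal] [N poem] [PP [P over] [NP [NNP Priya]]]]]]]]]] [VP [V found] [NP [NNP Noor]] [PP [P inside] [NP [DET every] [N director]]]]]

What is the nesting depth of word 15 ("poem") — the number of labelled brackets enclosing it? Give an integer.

9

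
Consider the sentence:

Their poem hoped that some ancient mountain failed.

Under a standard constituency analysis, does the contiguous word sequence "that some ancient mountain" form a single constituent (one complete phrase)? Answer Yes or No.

No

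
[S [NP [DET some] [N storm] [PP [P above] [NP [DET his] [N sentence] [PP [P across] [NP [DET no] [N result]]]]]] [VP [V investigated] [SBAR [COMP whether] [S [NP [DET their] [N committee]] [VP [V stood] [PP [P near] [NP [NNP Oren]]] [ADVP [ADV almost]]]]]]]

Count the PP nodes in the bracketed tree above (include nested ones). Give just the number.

3

Scanning left to right, an opening `[PP` appears at word positions 3, 6, 14 — 3 in total.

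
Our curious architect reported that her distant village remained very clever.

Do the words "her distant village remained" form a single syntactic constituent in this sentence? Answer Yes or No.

No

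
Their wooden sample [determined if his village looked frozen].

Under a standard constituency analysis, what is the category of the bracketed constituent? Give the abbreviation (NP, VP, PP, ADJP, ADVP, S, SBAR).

VP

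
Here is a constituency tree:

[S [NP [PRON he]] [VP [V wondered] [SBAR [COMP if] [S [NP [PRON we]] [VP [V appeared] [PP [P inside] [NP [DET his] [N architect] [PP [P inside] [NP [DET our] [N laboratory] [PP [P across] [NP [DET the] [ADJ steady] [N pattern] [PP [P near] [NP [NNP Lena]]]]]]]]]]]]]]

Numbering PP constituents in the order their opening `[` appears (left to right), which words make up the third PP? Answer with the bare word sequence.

across the steady pattern near Lena

The PP opening brackets appear, in order, over: "inside his architect inside our laboratory across the steady pattern near Lena"; "inside our laboratory across the steady pattern near Lena"; "across the steady pattern near Lena"; "near Lena". The third one spans "across the steady pattern near Lena".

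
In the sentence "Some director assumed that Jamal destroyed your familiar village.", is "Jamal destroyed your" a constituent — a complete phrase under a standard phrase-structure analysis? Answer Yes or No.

The smallest constituent containing the whole sequence is the clause [S Jamal destroyed your familiar village], but the sequence is only part of it — it straddles the boundary between noun phrase "Jamal" and verb phrase "destroyed your familiar village".

No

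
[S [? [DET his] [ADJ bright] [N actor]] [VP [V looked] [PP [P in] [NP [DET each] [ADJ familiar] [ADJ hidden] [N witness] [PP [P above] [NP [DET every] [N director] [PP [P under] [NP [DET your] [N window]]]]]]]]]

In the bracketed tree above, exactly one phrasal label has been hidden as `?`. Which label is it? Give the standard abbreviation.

NP

The `?` node immediately contains: DET 'his', ADJ 'bright', N 'actor'. That is the internal structure of a noun phrase, so the label is NP.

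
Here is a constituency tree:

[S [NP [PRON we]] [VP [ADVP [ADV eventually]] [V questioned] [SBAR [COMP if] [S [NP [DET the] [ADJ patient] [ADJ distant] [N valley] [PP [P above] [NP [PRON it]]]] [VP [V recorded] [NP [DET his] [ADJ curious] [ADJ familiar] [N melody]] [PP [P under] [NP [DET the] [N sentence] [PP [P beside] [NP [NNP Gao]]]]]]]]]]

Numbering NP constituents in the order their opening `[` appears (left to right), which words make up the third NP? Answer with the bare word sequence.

In left-to-right order the NP constituents are "we"; "the patient distant valley above it"; "it"; "his curious familiar melody"; "the sentence beside Gao"; "Gao". Number 3 is "it".

it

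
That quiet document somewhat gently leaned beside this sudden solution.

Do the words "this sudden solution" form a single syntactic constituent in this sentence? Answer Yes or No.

Yes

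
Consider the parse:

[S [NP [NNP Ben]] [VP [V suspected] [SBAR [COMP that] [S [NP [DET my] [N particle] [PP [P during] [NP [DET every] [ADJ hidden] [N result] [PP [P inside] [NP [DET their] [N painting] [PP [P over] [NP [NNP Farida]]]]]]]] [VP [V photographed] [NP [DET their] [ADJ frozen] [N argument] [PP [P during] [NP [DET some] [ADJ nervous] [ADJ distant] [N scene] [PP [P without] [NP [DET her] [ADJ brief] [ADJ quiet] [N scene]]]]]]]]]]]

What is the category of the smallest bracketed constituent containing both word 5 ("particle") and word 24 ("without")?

S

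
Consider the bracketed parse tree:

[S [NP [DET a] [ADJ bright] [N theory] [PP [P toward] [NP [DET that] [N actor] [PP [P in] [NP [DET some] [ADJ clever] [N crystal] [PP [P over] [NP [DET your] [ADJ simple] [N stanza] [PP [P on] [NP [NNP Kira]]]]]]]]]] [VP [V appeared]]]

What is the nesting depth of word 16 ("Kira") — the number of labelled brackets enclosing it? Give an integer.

11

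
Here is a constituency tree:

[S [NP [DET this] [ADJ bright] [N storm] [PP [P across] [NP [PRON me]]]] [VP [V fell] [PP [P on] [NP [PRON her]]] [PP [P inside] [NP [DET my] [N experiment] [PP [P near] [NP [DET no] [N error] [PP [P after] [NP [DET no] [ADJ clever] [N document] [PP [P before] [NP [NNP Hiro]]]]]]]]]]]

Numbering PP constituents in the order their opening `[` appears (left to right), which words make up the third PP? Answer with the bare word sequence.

inside my experiment near no error after no clever document before Hiro

Opening `[PP` markers occur at word positions 4, 7, 9, 12, 15, 19; the third of these opens the constituent [PP inside my experiment near no error after no clever document before Hiro].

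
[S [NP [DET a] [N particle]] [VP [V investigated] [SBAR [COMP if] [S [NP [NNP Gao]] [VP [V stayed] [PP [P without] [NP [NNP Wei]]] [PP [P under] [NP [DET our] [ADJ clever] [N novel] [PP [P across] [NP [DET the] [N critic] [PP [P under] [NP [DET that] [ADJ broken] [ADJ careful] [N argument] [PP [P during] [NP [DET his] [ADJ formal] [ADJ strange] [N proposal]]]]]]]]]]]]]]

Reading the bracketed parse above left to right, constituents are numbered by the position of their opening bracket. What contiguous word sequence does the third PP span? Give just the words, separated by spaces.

Opening `[PP` markers occur at word positions 7, 9, 13, 16, 21; the third of these opens the constituent [PP across the critic under that broken careful argument during his formal strange proposal].

across the critic under that broken careful argument during his formal strange proposal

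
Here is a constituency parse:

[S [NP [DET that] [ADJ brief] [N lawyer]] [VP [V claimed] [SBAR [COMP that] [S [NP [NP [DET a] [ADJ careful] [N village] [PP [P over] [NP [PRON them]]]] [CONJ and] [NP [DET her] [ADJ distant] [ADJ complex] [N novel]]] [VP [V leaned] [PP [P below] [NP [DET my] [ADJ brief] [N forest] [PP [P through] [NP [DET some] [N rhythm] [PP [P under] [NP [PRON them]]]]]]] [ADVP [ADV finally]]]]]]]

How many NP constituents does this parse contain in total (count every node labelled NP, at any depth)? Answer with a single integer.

The NP constituents are: [NP that brief lawyer]; [NP a careful village over them and her distant complex novel]; [NP a careful village over them]; [NP them]; [NP her distant complex novel]; [NP my brief forest through some rhythm under them] …. Total: 8.

8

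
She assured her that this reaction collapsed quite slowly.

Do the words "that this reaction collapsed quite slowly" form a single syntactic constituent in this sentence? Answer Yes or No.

Yes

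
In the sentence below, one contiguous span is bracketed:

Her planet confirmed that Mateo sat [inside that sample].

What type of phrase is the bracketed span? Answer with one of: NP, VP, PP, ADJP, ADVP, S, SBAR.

The span is built around the preposition "inside" — a prepositional phrase (PP).

PP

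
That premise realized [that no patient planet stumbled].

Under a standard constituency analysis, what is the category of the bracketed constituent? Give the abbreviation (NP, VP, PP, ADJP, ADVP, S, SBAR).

"that" is the head of the bracketed span, so the span is a subordinate clause: SBAR.

SBAR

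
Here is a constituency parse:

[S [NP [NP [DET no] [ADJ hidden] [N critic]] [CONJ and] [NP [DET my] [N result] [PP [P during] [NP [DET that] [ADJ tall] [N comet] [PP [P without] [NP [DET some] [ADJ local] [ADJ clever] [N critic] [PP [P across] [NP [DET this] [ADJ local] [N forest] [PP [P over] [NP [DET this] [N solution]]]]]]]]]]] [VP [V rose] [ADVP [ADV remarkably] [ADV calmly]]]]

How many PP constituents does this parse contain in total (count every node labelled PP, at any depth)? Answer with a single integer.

Listing each PP by its span: [PP during that tall comet without some local clever critic across this local forest over this solution]; [PP without some local clever critic across this local forest over this solution]; [PP across this local forest over this solution]; [PP over this solution] — that makes 4.

4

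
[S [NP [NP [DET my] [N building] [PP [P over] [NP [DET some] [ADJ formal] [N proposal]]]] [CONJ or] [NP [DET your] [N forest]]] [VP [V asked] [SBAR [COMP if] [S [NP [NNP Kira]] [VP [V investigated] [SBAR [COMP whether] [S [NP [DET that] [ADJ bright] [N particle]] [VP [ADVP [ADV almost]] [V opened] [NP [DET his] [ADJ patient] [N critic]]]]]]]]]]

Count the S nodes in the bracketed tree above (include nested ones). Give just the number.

The S constituents are: [S my building over some formal proposal or your forest asked if Kira investigated whether that bright particle almost opened his patient critic]; [S Kira investigated whether that bright particle almost opened his patient critic]; [S that bright particle almost opened his patient critic]. Total: 3.

3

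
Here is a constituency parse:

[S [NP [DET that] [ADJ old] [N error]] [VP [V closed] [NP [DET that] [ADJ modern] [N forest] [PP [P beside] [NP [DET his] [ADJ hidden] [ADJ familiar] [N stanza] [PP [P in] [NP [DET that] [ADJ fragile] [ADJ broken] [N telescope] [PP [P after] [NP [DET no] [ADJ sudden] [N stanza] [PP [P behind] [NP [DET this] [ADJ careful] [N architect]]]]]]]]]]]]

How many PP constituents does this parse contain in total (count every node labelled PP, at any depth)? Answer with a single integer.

4

The PP constituents are: [PP beside his hidden familiar stanza in that fragile broken telescope after no sudden stanza behind this careful architect]; [PP in that fragile broken telescope after no sudden stanza behind this careful architect]; [PP after no sudden stanza behind this careful architect]; [PP behind this careful architect]. Total: 4.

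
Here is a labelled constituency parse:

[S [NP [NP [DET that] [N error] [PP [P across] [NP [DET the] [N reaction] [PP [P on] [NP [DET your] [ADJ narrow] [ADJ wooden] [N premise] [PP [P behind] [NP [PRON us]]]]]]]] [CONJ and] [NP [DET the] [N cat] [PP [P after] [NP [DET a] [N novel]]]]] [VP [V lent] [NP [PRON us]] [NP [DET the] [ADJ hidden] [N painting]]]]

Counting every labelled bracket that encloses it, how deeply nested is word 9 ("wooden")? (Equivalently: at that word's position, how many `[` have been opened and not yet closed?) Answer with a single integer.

8

Counting open brackets not yet closed at "wooden": [S [NP [NP [PP [NP [PP [NP [ADJ = 8.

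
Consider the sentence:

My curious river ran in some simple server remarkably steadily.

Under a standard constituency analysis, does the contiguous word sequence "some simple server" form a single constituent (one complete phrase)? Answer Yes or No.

The sequence corresponds to a single NP node — the noun phrase "some simple server".

Yes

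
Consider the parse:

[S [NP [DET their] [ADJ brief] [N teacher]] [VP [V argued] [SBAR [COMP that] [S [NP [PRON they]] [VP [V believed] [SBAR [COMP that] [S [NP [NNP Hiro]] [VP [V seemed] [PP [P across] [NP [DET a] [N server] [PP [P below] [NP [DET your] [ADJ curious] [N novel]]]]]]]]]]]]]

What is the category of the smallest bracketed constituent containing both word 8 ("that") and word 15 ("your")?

SBAR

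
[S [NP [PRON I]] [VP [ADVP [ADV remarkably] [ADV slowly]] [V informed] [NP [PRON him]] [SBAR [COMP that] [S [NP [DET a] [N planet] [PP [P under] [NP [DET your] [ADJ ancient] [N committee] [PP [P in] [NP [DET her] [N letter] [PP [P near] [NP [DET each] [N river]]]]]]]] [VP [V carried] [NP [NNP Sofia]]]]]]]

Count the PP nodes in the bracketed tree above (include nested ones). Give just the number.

Scanning left to right, an opening `[PP` appears at word positions 9, 13, 16 — 3 in total.

3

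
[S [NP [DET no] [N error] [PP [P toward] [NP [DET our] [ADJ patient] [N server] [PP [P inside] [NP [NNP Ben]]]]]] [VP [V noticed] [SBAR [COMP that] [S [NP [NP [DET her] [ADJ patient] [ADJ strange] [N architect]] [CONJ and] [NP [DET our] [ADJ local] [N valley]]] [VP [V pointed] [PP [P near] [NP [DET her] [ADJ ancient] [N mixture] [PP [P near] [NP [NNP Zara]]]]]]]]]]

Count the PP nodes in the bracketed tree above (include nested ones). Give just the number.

4

The PP constituents are: [PP toward our patient server inside Ben]; [PP inside Ben]; [PP near her ancient mixture near Zara]; [PP near Zara]. Total: 4.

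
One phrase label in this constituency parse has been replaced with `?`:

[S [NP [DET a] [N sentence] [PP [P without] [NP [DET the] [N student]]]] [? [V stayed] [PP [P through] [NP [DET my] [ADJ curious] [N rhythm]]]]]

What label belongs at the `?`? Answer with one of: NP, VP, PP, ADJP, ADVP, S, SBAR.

VP

The `?` node immediately contains: V 'stayed', PP. That is the internal structure of a verb phrase, so the label is VP.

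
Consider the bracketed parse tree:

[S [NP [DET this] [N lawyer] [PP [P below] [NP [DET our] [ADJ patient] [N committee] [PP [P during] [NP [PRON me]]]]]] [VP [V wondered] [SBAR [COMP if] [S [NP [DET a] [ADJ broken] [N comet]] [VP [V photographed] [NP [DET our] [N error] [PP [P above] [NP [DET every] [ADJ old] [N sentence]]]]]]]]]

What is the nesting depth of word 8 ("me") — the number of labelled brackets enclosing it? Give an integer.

7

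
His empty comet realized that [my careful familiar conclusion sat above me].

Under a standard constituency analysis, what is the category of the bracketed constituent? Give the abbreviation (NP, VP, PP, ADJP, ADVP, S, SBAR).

S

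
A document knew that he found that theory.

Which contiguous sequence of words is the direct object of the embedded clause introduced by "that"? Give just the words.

"found" heads the VP of the embedded clause introduced by "that", and "that theory" is its direct object.

that theory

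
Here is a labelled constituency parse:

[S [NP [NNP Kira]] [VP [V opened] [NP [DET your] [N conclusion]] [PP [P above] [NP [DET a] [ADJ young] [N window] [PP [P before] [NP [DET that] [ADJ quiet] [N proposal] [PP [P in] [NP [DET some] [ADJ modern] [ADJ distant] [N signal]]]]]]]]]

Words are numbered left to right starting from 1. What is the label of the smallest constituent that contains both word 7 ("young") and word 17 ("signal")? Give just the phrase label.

NP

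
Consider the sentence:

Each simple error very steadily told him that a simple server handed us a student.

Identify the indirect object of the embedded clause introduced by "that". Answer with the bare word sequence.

us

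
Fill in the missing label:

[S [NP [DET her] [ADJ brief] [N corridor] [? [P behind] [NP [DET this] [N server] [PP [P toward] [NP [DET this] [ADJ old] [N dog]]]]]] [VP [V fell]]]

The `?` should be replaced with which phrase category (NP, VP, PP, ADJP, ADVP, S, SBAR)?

PP

A constituent whose immediate children are P 'behind', NP is a prepositional phrase: PP.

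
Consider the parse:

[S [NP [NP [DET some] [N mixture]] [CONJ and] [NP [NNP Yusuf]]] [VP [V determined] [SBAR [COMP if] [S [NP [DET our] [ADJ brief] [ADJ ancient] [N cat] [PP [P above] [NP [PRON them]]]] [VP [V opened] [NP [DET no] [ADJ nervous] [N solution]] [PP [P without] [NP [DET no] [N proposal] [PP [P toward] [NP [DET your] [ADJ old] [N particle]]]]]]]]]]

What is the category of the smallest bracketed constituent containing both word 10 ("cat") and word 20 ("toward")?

S

Word 10 lies under S → VP → SBAR → S → NP → N; word 20 lies under S → VP → SBAR → S → VP → PP → NP → PP → P. The lowest shared node is the S.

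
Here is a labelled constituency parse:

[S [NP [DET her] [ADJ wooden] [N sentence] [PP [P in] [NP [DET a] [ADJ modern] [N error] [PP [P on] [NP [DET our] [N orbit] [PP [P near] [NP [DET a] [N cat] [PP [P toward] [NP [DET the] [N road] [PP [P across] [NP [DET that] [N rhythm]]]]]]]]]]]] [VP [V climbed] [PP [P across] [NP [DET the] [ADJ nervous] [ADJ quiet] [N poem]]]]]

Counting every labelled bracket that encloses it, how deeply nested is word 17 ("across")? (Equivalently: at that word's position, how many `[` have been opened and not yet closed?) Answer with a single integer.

12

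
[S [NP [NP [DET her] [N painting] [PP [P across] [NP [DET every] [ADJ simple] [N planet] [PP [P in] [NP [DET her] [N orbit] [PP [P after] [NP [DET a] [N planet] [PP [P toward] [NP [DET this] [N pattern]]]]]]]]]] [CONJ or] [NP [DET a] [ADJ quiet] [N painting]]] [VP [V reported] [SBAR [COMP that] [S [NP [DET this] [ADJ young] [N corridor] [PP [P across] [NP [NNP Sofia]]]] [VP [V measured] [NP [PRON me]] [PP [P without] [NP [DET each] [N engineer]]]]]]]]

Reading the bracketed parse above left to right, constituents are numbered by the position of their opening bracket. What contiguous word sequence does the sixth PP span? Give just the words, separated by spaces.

without each engineer

In left-to-right order the PP constituents are "across every simple planet in her orbit after a planet toward this pattern"; "in her orbit after a planet toward this pattern"; "after a planet toward this pattern"; "toward this pattern"; "across Sofia"; "without each engineer". Number 6 is "without each engineer".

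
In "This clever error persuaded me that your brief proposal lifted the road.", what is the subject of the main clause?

this clever error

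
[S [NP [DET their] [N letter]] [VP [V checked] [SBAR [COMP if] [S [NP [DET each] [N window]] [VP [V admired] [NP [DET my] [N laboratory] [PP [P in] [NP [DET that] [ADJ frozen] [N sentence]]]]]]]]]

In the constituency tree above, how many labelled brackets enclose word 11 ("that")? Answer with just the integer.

9

Counting open brackets not yet closed at "that": [S [VP [SBAR [S [VP [NP [PP [NP [DET = 9.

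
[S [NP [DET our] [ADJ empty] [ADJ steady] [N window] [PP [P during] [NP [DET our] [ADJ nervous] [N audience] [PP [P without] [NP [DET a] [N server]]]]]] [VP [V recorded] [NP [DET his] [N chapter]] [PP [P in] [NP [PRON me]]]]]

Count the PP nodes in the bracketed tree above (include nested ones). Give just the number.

3

Listing each PP by its span: [PP during our nervous audience without a server]; [PP without a server]; [PP in me] — that makes 3.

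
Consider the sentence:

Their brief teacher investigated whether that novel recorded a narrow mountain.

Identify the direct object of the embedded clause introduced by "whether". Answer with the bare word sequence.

a narrow mountain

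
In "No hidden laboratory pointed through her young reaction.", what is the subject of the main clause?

no hidden laboratory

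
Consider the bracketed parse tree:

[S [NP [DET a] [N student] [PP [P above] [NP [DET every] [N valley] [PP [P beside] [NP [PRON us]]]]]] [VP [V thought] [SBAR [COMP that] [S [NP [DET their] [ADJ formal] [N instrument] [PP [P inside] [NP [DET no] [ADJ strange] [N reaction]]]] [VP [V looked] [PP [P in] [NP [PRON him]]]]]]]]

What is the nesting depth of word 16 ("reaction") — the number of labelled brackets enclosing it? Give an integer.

Counting open brackets not yet closed at "reaction": [S [VP [SBAR [S [NP [PP [NP [N = 8.

8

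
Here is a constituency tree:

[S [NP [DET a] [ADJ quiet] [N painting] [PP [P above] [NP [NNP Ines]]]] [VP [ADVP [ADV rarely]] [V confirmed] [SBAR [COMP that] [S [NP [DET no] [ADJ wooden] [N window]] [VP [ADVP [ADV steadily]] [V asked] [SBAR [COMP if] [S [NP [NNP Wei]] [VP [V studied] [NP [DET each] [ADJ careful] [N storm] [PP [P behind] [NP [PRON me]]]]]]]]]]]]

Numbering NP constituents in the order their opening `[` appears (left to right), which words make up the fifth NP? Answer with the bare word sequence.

each careful storm behind me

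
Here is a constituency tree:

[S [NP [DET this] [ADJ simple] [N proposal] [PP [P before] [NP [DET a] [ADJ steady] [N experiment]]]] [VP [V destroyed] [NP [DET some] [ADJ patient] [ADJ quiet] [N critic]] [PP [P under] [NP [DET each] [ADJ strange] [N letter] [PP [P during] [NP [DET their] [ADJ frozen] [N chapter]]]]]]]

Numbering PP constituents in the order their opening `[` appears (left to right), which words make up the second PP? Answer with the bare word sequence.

Opening `[PP` markers occur at word positions 4, 13, 17; the second of these opens the constituent [PP under each strange letter during their frozen chapter].

under each strange letter during their frozen chapter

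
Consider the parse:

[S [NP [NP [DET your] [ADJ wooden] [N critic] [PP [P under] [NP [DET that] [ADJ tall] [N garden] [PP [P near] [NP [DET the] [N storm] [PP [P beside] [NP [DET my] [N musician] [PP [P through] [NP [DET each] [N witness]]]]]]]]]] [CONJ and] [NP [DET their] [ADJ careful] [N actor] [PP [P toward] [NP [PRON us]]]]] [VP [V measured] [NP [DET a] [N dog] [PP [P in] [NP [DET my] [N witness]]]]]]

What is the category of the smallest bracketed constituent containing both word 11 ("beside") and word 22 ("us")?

The smallest bracket enclosing both words is [NP your wooden critic under that tall garden near the storm beside my musician through each witness and their careful actor toward us], so the label is NP.

NP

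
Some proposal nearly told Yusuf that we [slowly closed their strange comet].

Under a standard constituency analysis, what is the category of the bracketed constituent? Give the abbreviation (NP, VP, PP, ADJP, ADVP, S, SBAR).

VP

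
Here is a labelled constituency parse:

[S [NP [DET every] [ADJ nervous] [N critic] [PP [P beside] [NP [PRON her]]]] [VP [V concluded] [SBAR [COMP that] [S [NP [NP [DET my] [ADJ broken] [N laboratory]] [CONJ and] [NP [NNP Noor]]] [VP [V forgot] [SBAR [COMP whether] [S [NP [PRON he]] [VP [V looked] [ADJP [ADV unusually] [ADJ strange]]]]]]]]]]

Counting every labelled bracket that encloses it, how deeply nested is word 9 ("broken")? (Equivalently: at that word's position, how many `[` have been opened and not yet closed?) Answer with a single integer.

7

Path from the root down to the word: S → VP → SBAR → S → NP → NP → ADJ. That is 7 enclosing brackets.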